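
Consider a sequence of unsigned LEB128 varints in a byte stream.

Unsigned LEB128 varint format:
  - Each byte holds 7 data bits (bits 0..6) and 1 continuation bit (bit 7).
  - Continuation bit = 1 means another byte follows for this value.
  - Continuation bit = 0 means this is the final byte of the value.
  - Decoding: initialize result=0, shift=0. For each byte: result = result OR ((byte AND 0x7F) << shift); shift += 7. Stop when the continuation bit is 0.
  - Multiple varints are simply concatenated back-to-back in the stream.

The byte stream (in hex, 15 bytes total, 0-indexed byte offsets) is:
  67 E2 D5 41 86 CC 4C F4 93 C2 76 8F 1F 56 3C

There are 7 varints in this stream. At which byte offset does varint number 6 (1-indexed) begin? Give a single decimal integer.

Answer: 13

Derivation:
  byte[0]=0x67 cont=0 payload=0x67=103: acc |= 103<<0 -> acc=103 shift=7 [end]
Varint 1: bytes[0:1] = 67 -> value 103 (1 byte(s))
  byte[1]=0xE2 cont=1 payload=0x62=98: acc |= 98<<0 -> acc=98 shift=7
  byte[2]=0xD5 cont=1 payload=0x55=85: acc |= 85<<7 -> acc=10978 shift=14
  byte[3]=0x41 cont=0 payload=0x41=65: acc |= 65<<14 -> acc=1075938 shift=21 [end]
Varint 2: bytes[1:4] = E2 D5 41 -> value 1075938 (3 byte(s))
  byte[4]=0x86 cont=1 payload=0x06=6: acc |= 6<<0 -> acc=6 shift=7
  byte[5]=0xCC cont=1 payload=0x4C=76: acc |= 76<<7 -> acc=9734 shift=14
  byte[6]=0x4C cont=0 payload=0x4C=76: acc |= 76<<14 -> acc=1254918 shift=21 [end]
Varint 3: bytes[4:7] = 86 CC 4C -> value 1254918 (3 byte(s))
  byte[7]=0xF4 cont=1 payload=0x74=116: acc |= 116<<0 -> acc=116 shift=7
  byte[8]=0x93 cont=1 payload=0x13=19: acc |= 19<<7 -> acc=2548 shift=14
  byte[9]=0xC2 cont=1 payload=0x42=66: acc |= 66<<14 -> acc=1083892 shift=21
  byte[10]=0x76 cont=0 payload=0x76=118: acc |= 118<<21 -> acc=248547828 shift=28 [end]
Varint 4: bytes[7:11] = F4 93 C2 76 -> value 248547828 (4 byte(s))
  byte[11]=0x8F cont=1 payload=0x0F=15: acc |= 15<<0 -> acc=15 shift=7
  byte[12]=0x1F cont=0 payload=0x1F=31: acc |= 31<<7 -> acc=3983 shift=14 [end]
Varint 5: bytes[11:13] = 8F 1F -> value 3983 (2 byte(s))
  byte[13]=0x56 cont=0 payload=0x56=86: acc |= 86<<0 -> acc=86 shift=7 [end]
Varint 6: bytes[13:14] = 56 -> value 86 (1 byte(s))
  byte[14]=0x3C cont=0 payload=0x3C=60: acc |= 60<<0 -> acc=60 shift=7 [end]
Varint 7: bytes[14:15] = 3C -> value 60 (1 byte(s))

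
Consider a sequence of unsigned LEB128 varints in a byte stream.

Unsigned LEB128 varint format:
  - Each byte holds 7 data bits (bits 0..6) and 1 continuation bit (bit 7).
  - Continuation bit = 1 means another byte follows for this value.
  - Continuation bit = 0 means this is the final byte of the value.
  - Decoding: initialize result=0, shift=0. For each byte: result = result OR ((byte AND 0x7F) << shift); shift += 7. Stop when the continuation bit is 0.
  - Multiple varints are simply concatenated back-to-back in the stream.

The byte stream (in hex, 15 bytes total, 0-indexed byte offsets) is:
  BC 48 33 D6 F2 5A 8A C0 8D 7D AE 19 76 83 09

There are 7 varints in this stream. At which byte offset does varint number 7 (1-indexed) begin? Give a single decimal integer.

Answer: 13

Derivation:
  byte[0]=0xBC cont=1 payload=0x3C=60: acc |= 60<<0 -> acc=60 shift=7
  byte[1]=0x48 cont=0 payload=0x48=72: acc |= 72<<7 -> acc=9276 shift=14 [end]
Varint 1: bytes[0:2] = BC 48 -> value 9276 (2 byte(s))
  byte[2]=0x33 cont=0 payload=0x33=51: acc |= 51<<0 -> acc=51 shift=7 [end]
Varint 2: bytes[2:3] = 33 -> value 51 (1 byte(s))
  byte[3]=0xD6 cont=1 payload=0x56=86: acc |= 86<<0 -> acc=86 shift=7
  byte[4]=0xF2 cont=1 payload=0x72=114: acc |= 114<<7 -> acc=14678 shift=14
  byte[5]=0x5A cont=0 payload=0x5A=90: acc |= 90<<14 -> acc=1489238 shift=21 [end]
Varint 3: bytes[3:6] = D6 F2 5A -> value 1489238 (3 byte(s))
  byte[6]=0x8A cont=1 payload=0x0A=10: acc |= 10<<0 -> acc=10 shift=7
  byte[7]=0xC0 cont=1 payload=0x40=64: acc |= 64<<7 -> acc=8202 shift=14
  byte[8]=0x8D cont=1 payload=0x0D=13: acc |= 13<<14 -> acc=221194 shift=21
  byte[9]=0x7D cont=0 payload=0x7D=125: acc |= 125<<21 -> acc=262365194 shift=28 [end]
Varint 4: bytes[6:10] = 8A C0 8D 7D -> value 262365194 (4 byte(s))
  byte[10]=0xAE cont=1 payload=0x2E=46: acc |= 46<<0 -> acc=46 shift=7
  byte[11]=0x19 cont=0 payload=0x19=25: acc |= 25<<7 -> acc=3246 shift=14 [end]
Varint 5: bytes[10:12] = AE 19 -> value 3246 (2 byte(s))
  byte[12]=0x76 cont=0 payload=0x76=118: acc |= 118<<0 -> acc=118 shift=7 [end]
Varint 6: bytes[12:13] = 76 -> value 118 (1 byte(s))
  byte[13]=0x83 cont=1 payload=0x03=3: acc |= 3<<0 -> acc=3 shift=7
  byte[14]=0x09 cont=0 payload=0x09=9: acc |= 9<<7 -> acc=1155 shift=14 [end]
Varint 7: bytes[13:15] = 83 09 -> value 1155 (2 byte(s))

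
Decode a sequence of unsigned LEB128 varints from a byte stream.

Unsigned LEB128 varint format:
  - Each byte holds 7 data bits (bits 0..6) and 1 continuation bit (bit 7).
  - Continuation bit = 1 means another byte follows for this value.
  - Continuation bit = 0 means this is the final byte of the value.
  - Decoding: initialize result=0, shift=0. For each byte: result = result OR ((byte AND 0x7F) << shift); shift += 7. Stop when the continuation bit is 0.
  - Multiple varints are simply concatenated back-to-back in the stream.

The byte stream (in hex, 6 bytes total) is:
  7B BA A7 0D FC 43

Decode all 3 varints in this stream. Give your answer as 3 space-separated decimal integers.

Answer: 123 218042 8700

Derivation:
  byte[0]=0x7B cont=0 payload=0x7B=123: acc |= 123<<0 -> acc=123 shift=7 [end]
Varint 1: bytes[0:1] = 7B -> value 123 (1 byte(s))
  byte[1]=0xBA cont=1 payload=0x3A=58: acc |= 58<<0 -> acc=58 shift=7
  byte[2]=0xA7 cont=1 payload=0x27=39: acc |= 39<<7 -> acc=5050 shift=14
  byte[3]=0x0D cont=0 payload=0x0D=13: acc |= 13<<14 -> acc=218042 shift=21 [end]
Varint 2: bytes[1:4] = BA A7 0D -> value 218042 (3 byte(s))
  byte[4]=0xFC cont=1 payload=0x7C=124: acc |= 124<<0 -> acc=124 shift=7
  byte[5]=0x43 cont=0 payload=0x43=67: acc |= 67<<7 -> acc=8700 shift=14 [end]
Varint 3: bytes[4:6] = FC 43 -> value 8700 (2 byte(s))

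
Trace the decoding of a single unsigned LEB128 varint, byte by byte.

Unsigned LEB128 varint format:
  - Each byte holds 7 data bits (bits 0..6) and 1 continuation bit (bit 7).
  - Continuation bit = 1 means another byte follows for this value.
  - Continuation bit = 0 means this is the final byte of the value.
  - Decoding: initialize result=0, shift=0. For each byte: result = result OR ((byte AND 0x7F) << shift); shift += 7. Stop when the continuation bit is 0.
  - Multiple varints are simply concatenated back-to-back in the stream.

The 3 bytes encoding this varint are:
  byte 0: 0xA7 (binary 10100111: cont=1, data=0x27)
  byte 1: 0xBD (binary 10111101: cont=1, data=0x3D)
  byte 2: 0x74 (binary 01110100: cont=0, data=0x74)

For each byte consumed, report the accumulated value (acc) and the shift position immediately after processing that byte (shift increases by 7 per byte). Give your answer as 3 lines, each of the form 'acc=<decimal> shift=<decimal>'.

Answer: acc=39 shift=7
acc=7847 shift=14
acc=1908391 shift=21

Derivation:
byte 0=0xA7: payload=0x27=39, contrib = 39<<0 = 39; acc -> 39, shift -> 7
byte 1=0xBD: payload=0x3D=61, contrib = 61<<7 = 7808; acc -> 7847, shift -> 14
byte 2=0x74: payload=0x74=116, contrib = 116<<14 = 1900544; acc -> 1908391, shift -> 21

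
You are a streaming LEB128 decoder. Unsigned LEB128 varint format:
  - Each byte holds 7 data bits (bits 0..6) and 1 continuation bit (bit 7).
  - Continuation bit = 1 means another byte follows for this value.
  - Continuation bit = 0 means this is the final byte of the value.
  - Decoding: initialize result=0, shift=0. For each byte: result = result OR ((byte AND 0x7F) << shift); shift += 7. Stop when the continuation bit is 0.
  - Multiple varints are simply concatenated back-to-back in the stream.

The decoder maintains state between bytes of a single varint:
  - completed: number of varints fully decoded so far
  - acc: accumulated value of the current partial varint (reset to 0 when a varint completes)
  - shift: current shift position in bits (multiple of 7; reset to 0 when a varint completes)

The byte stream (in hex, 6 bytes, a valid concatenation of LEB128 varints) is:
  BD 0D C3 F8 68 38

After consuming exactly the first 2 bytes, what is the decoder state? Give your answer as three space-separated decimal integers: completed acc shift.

Answer: 1 0 0

Derivation:
byte[0]=0xBD cont=1 payload=0x3D: acc |= 61<<0 -> completed=0 acc=61 shift=7
byte[1]=0x0D cont=0 payload=0x0D: varint #1 complete (value=1725); reset -> completed=1 acc=0 shift=0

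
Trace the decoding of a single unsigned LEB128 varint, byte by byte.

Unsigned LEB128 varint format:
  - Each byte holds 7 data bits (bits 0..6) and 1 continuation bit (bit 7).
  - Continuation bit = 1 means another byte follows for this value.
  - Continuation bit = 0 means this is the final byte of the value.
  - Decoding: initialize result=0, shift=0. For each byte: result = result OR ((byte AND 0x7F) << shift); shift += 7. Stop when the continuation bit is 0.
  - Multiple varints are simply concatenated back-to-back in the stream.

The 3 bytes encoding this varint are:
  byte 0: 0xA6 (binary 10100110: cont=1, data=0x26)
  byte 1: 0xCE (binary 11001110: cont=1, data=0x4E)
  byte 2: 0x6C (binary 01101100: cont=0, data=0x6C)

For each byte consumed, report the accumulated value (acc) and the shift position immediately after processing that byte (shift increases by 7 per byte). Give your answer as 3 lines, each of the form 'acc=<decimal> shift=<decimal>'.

Answer: acc=38 shift=7
acc=10022 shift=14
acc=1779494 shift=21

Derivation:
byte 0=0xA6: payload=0x26=38, contrib = 38<<0 = 38; acc -> 38, shift -> 7
byte 1=0xCE: payload=0x4E=78, contrib = 78<<7 = 9984; acc -> 10022, shift -> 14
byte 2=0x6C: payload=0x6C=108, contrib = 108<<14 = 1769472; acc -> 1779494, shift -> 21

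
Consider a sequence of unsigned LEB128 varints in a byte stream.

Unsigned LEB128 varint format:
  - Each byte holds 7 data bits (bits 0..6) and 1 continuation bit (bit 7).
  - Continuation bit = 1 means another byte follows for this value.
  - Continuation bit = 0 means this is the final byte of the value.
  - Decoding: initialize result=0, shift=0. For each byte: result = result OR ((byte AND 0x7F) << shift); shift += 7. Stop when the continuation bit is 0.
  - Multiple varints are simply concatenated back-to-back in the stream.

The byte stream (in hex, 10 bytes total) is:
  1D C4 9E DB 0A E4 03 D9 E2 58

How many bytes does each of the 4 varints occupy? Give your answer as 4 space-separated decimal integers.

Answer: 1 4 2 3

Derivation:
  byte[0]=0x1D cont=0 payload=0x1D=29: acc |= 29<<0 -> acc=29 shift=7 [end]
Varint 1: bytes[0:1] = 1D -> value 29 (1 byte(s))
  byte[1]=0xC4 cont=1 payload=0x44=68: acc |= 68<<0 -> acc=68 shift=7
  byte[2]=0x9E cont=1 payload=0x1E=30: acc |= 30<<7 -> acc=3908 shift=14
  byte[3]=0xDB cont=1 payload=0x5B=91: acc |= 91<<14 -> acc=1494852 shift=21
  byte[4]=0x0A cont=0 payload=0x0A=10: acc |= 10<<21 -> acc=22466372 shift=28 [end]
Varint 2: bytes[1:5] = C4 9E DB 0A -> value 22466372 (4 byte(s))
  byte[5]=0xE4 cont=1 payload=0x64=100: acc |= 100<<0 -> acc=100 shift=7
  byte[6]=0x03 cont=0 payload=0x03=3: acc |= 3<<7 -> acc=484 shift=14 [end]
Varint 3: bytes[5:7] = E4 03 -> value 484 (2 byte(s))
  byte[7]=0xD9 cont=1 payload=0x59=89: acc |= 89<<0 -> acc=89 shift=7
  byte[8]=0xE2 cont=1 payload=0x62=98: acc |= 98<<7 -> acc=12633 shift=14
  byte[9]=0x58 cont=0 payload=0x58=88: acc |= 88<<14 -> acc=1454425 shift=21 [end]
Varint 4: bytes[7:10] = D9 E2 58 -> value 1454425 (3 byte(s))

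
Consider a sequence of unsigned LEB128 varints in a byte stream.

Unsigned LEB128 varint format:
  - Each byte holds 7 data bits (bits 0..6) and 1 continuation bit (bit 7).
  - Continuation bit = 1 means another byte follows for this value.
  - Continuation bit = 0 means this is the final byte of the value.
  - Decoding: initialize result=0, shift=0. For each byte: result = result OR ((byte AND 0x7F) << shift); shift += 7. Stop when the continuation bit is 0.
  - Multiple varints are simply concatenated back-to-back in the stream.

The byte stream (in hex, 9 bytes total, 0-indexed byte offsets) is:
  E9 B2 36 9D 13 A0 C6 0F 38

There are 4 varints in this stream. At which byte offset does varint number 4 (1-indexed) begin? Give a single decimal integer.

  byte[0]=0xE9 cont=1 payload=0x69=105: acc |= 105<<0 -> acc=105 shift=7
  byte[1]=0xB2 cont=1 payload=0x32=50: acc |= 50<<7 -> acc=6505 shift=14
  byte[2]=0x36 cont=0 payload=0x36=54: acc |= 54<<14 -> acc=891241 shift=21 [end]
Varint 1: bytes[0:3] = E9 B2 36 -> value 891241 (3 byte(s))
  byte[3]=0x9D cont=1 payload=0x1D=29: acc |= 29<<0 -> acc=29 shift=7
  byte[4]=0x13 cont=0 payload=0x13=19: acc |= 19<<7 -> acc=2461 shift=14 [end]
Varint 2: bytes[3:5] = 9D 13 -> value 2461 (2 byte(s))
  byte[5]=0xA0 cont=1 payload=0x20=32: acc |= 32<<0 -> acc=32 shift=7
  byte[6]=0xC6 cont=1 payload=0x46=70: acc |= 70<<7 -> acc=8992 shift=14
  byte[7]=0x0F cont=0 payload=0x0F=15: acc |= 15<<14 -> acc=254752 shift=21 [end]
Varint 3: bytes[5:8] = A0 C6 0F -> value 254752 (3 byte(s))
  byte[8]=0x38 cont=0 payload=0x38=56: acc |= 56<<0 -> acc=56 shift=7 [end]
Varint 4: bytes[8:9] = 38 -> value 56 (1 byte(s))

Answer: 8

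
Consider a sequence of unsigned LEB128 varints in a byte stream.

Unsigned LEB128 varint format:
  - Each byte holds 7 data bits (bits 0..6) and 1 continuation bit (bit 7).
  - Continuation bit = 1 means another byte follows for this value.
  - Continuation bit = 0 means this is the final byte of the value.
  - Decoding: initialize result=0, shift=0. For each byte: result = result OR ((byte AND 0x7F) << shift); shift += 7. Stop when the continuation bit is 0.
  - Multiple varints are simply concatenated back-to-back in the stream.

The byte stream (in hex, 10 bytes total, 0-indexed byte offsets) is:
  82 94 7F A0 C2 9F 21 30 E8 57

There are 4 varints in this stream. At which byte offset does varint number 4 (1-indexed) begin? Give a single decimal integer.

Answer: 8

Derivation:
  byte[0]=0x82 cont=1 payload=0x02=2: acc |= 2<<0 -> acc=2 shift=7
  byte[1]=0x94 cont=1 payload=0x14=20: acc |= 20<<7 -> acc=2562 shift=14
  byte[2]=0x7F cont=0 payload=0x7F=127: acc |= 127<<14 -> acc=2083330 shift=21 [end]
Varint 1: bytes[0:3] = 82 94 7F -> value 2083330 (3 byte(s))
  byte[3]=0xA0 cont=1 payload=0x20=32: acc |= 32<<0 -> acc=32 shift=7
  byte[4]=0xC2 cont=1 payload=0x42=66: acc |= 66<<7 -> acc=8480 shift=14
  byte[5]=0x9F cont=1 payload=0x1F=31: acc |= 31<<14 -> acc=516384 shift=21
  byte[6]=0x21 cont=0 payload=0x21=33: acc |= 33<<21 -> acc=69722400 shift=28 [end]
Varint 2: bytes[3:7] = A0 C2 9F 21 -> value 69722400 (4 byte(s))
  byte[7]=0x30 cont=0 payload=0x30=48: acc |= 48<<0 -> acc=48 shift=7 [end]
Varint 3: bytes[7:8] = 30 -> value 48 (1 byte(s))
  byte[8]=0xE8 cont=1 payload=0x68=104: acc |= 104<<0 -> acc=104 shift=7
  byte[9]=0x57 cont=0 payload=0x57=87: acc |= 87<<7 -> acc=11240 shift=14 [end]
Varint 4: bytes[8:10] = E8 57 -> value 11240 (2 byte(s))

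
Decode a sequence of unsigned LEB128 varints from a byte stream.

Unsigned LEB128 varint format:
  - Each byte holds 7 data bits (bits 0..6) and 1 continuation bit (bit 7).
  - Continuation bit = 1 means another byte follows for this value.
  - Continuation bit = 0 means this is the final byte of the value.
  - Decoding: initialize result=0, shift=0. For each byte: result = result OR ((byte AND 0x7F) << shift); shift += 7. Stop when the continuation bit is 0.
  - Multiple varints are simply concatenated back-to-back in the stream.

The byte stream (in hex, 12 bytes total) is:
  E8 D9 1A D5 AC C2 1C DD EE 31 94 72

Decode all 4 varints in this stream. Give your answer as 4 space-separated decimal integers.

  byte[0]=0xE8 cont=1 payload=0x68=104: acc |= 104<<0 -> acc=104 shift=7
  byte[1]=0xD9 cont=1 payload=0x59=89: acc |= 89<<7 -> acc=11496 shift=14
  byte[2]=0x1A cont=0 payload=0x1A=26: acc |= 26<<14 -> acc=437480 shift=21 [end]
Varint 1: bytes[0:3] = E8 D9 1A -> value 437480 (3 byte(s))
  byte[3]=0xD5 cont=1 payload=0x55=85: acc |= 85<<0 -> acc=85 shift=7
  byte[4]=0xAC cont=1 payload=0x2C=44: acc |= 44<<7 -> acc=5717 shift=14
  byte[5]=0xC2 cont=1 payload=0x42=66: acc |= 66<<14 -> acc=1087061 shift=21
  byte[6]=0x1C cont=0 payload=0x1C=28: acc |= 28<<21 -> acc=59807317 shift=28 [end]
Varint 2: bytes[3:7] = D5 AC C2 1C -> value 59807317 (4 byte(s))
  byte[7]=0xDD cont=1 payload=0x5D=93: acc |= 93<<0 -> acc=93 shift=7
  byte[8]=0xEE cont=1 payload=0x6E=110: acc |= 110<<7 -> acc=14173 shift=14
  byte[9]=0x31 cont=0 payload=0x31=49: acc |= 49<<14 -> acc=816989 shift=21 [end]
Varint 3: bytes[7:10] = DD EE 31 -> value 816989 (3 byte(s))
  byte[10]=0x94 cont=1 payload=0x14=20: acc |= 20<<0 -> acc=20 shift=7
  byte[11]=0x72 cont=0 payload=0x72=114: acc |= 114<<7 -> acc=14612 shift=14 [end]
Varint 4: bytes[10:12] = 94 72 -> value 14612 (2 byte(s))

Answer: 437480 59807317 816989 14612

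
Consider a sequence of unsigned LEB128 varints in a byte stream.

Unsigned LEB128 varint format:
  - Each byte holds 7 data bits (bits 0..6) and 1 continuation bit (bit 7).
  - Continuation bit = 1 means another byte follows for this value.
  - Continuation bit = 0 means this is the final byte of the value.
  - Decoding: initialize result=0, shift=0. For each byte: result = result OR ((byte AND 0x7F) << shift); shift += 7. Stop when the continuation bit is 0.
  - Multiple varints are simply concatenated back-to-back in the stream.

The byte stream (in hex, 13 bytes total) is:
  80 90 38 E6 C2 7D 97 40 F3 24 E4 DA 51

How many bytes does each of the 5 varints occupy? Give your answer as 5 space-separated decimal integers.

Answer: 3 3 2 2 3

Derivation:
  byte[0]=0x80 cont=1 payload=0x00=0: acc |= 0<<0 -> acc=0 shift=7
  byte[1]=0x90 cont=1 payload=0x10=16: acc |= 16<<7 -> acc=2048 shift=14
  byte[2]=0x38 cont=0 payload=0x38=56: acc |= 56<<14 -> acc=919552 shift=21 [end]
Varint 1: bytes[0:3] = 80 90 38 -> value 919552 (3 byte(s))
  byte[3]=0xE6 cont=1 payload=0x66=102: acc |= 102<<0 -> acc=102 shift=7
  byte[4]=0xC2 cont=1 payload=0x42=66: acc |= 66<<7 -> acc=8550 shift=14
  byte[5]=0x7D cont=0 payload=0x7D=125: acc |= 125<<14 -> acc=2056550 shift=21 [end]
Varint 2: bytes[3:6] = E6 C2 7D -> value 2056550 (3 byte(s))
  byte[6]=0x97 cont=1 payload=0x17=23: acc |= 23<<0 -> acc=23 shift=7
  byte[7]=0x40 cont=0 payload=0x40=64: acc |= 64<<7 -> acc=8215 shift=14 [end]
Varint 3: bytes[6:8] = 97 40 -> value 8215 (2 byte(s))
  byte[8]=0xF3 cont=1 payload=0x73=115: acc |= 115<<0 -> acc=115 shift=7
  byte[9]=0x24 cont=0 payload=0x24=36: acc |= 36<<7 -> acc=4723 shift=14 [end]
Varint 4: bytes[8:10] = F3 24 -> value 4723 (2 byte(s))
  byte[10]=0xE4 cont=1 payload=0x64=100: acc |= 100<<0 -> acc=100 shift=7
  byte[11]=0xDA cont=1 payload=0x5A=90: acc |= 90<<7 -> acc=11620 shift=14
  byte[12]=0x51 cont=0 payload=0x51=81: acc |= 81<<14 -> acc=1338724 shift=21 [end]
Varint 5: bytes[10:13] = E4 DA 51 -> value 1338724 (3 byte(s))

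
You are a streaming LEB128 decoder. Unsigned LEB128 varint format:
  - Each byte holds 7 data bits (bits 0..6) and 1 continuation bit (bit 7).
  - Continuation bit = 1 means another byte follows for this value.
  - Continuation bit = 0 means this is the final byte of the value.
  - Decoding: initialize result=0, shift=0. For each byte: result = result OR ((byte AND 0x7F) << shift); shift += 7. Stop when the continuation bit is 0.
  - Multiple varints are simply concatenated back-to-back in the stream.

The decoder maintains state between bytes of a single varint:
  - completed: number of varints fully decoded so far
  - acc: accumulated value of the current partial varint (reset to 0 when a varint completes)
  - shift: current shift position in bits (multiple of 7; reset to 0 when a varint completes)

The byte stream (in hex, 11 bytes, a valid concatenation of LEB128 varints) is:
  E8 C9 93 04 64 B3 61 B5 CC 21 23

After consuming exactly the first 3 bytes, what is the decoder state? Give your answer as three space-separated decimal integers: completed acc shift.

byte[0]=0xE8 cont=1 payload=0x68: acc |= 104<<0 -> completed=0 acc=104 shift=7
byte[1]=0xC9 cont=1 payload=0x49: acc |= 73<<7 -> completed=0 acc=9448 shift=14
byte[2]=0x93 cont=1 payload=0x13: acc |= 19<<14 -> completed=0 acc=320744 shift=21

Answer: 0 320744 21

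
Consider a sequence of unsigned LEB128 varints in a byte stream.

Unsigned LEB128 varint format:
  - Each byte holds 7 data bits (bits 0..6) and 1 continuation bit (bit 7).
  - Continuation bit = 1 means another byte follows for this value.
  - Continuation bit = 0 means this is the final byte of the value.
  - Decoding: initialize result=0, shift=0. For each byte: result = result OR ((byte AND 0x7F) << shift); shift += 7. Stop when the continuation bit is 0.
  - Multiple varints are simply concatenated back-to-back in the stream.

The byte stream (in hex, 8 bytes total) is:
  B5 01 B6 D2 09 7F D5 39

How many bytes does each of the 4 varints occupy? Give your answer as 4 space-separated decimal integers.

  byte[0]=0xB5 cont=1 payload=0x35=53: acc |= 53<<0 -> acc=53 shift=7
  byte[1]=0x01 cont=0 payload=0x01=1: acc |= 1<<7 -> acc=181 shift=14 [end]
Varint 1: bytes[0:2] = B5 01 -> value 181 (2 byte(s))
  byte[2]=0xB6 cont=1 payload=0x36=54: acc |= 54<<0 -> acc=54 shift=7
  byte[3]=0xD2 cont=1 payload=0x52=82: acc |= 82<<7 -> acc=10550 shift=14
  byte[4]=0x09 cont=0 payload=0x09=9: acc |= 9<<14 -> acc=158006 shift=21 [end]
Varint 2: bytes[2:5] = B6 D2 09 -> value 158006 (3 byte(s))
  byte[5]=0x7F cont=0 payload=0x7F=127: acc |= 127<<0 -> acc=127 shift=7 [end]
Varint 3: bytes[5:6] = 7F -> value 127 (1 byte(s))
  byte[6]=0xD5 cont=1 payload=0x55=85: acc |= 85<<0 -> acc=85 shift=7
  byte[7]=0x39 cont=0 payload=0x39=57: acc |= 57<<7 -> acc=7381 shift=14 [end]
Varint 4: bytes[6:8] = D5 39 -> value 7381 (2 byte(s))

Answer: 2 3 1 2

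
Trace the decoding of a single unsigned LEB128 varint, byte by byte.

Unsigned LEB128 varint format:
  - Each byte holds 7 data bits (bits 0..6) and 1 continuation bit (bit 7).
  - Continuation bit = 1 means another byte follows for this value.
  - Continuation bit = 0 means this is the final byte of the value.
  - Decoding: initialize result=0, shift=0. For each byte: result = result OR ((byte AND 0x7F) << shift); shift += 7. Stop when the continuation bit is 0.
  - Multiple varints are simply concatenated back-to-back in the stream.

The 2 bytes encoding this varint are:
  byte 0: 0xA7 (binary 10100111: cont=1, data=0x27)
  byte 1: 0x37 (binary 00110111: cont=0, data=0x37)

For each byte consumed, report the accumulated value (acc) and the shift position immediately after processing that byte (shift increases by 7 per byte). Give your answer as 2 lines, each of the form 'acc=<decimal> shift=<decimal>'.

Answer: acc=39 shift=7
acc=7079 shift=14

Derivation:
byte 0=0xA7: payload=0x27=39, contrib = 39<<0 = 39; acc -> 39, shift -> 7
byte 1=0x37: payload=0x37=55, contrib = 55<<7 = 7040; acc -> 7079, shift -> 14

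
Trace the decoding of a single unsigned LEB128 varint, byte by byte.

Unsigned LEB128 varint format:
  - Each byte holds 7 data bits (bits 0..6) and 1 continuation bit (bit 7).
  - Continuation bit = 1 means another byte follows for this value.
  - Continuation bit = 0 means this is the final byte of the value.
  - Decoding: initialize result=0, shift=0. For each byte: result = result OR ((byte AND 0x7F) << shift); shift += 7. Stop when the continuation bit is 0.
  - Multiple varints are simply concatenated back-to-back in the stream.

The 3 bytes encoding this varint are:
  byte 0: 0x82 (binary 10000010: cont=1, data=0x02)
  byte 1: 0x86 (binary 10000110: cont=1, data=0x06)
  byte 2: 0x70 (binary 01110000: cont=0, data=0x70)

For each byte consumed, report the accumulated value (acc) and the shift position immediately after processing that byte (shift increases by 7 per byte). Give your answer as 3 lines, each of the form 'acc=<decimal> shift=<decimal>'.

Answer: acc=2 shift=7
acc=770 shift=14
acc=1835778 shift=21

Derivation:
byte 0=0x82: payload=0x02=2, contrib = 2<<0 = 2; acc -> 2, shift -> 7
byte 1=0x86: payload=0x06=6, contrib = 6<<7 = 768; acc -> 770, shift -> 14
byte 2=0x70: payload=0x70=112, contrib = 112<<14 = 1835008; acc -> 1835778, shift -> 21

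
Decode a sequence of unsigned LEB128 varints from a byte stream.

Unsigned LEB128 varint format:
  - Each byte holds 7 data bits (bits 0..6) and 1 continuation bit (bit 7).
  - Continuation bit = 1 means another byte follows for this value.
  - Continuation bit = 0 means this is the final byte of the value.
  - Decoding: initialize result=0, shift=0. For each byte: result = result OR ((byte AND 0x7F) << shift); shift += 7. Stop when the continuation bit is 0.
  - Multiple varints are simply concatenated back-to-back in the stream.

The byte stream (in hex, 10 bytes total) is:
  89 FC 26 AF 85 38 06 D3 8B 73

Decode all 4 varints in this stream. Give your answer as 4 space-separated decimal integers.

  byte[0]=0x89 cont=1 payload=0x09=9: acc |= 9<<0 -> acc=9 shift=7
  byte[1]=0xFC cont=1 payload=0x7C=124: acc |= 124<<7 -> acc=15881 shift=14
  byte[2]=0x26 cont=0 payload=0x26=38: acc |= 38<<14 -> acc=638473 shift=21 [end]
Varint 1: bytes[0:3] = 89 FC 26 -> value 638473 (3 byte(s))
  byte[3]=0xAF cont=1 payload=0x2F=47: acc |= 47<<0 -> acc=47 shift=7
  byte[4]=0x85 cont=1 payload=0x05=5: acc |= 5<<7 -> acc=687 shift=14
  byte[5]=0x38 cont=0 payload=0x38=56: acc |= 56<<14 -> acc=918191 shift=21 [end]
Varint 2: bytes[3:6] = AF 85 38 -> value 918191 (3 byte(s))
  byte[6]=0x06 cont=0 payload=0x06=6: acc |= 6<<0 -> acc=6 shift=7 [end]
Varint 3: bytes[6:7] = 06 -> value 6 (1 byte(s))
  byte[7]=0xD3 cont=1 payload=0x53=83: acc |= 83<<0 -> acc=83 shift=7
  byte[8]=0x8B cont=1 payload=0x0B=11: acc |= 11<<7 -> acc=1491 shift=14
  byte[9]=0x73 cont=0 payload=0x73=115: acc |= 115<<14 -> acc=1885651 shift=21 [end]
Varint 4: bytes[7:10] = D3 8B 73 -> value 1885651 (3 byte(s))

Answer: 638473 918191 6 1885651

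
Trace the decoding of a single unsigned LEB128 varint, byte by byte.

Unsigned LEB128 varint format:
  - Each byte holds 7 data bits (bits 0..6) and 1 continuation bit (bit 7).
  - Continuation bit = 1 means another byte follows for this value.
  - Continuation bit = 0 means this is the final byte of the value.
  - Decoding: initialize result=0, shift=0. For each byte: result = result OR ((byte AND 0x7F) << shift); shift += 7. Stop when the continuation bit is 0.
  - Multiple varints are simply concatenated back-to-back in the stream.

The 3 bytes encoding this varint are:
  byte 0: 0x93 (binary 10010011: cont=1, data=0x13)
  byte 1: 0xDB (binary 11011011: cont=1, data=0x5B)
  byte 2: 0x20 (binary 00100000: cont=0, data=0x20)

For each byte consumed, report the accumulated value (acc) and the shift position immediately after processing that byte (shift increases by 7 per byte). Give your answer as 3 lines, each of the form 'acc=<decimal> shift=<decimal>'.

Answer: acc=19 shift=7
acc=11667 shift=14
acc=535955 shift=21

Derivation:
byte 0=0x93: payload=0x13=19, contrib = 19<<0 = 19; acc -> 19, shift -> 7
byte 1=0xDB: payload=0x5B=91, contrib = 91<<7 = 11648; acc -> 11667, shift -> 14
byte 2=0x20: payload=0x20=32, contrib = 32<<14 = 524288; acc -> 535955, shift -> 21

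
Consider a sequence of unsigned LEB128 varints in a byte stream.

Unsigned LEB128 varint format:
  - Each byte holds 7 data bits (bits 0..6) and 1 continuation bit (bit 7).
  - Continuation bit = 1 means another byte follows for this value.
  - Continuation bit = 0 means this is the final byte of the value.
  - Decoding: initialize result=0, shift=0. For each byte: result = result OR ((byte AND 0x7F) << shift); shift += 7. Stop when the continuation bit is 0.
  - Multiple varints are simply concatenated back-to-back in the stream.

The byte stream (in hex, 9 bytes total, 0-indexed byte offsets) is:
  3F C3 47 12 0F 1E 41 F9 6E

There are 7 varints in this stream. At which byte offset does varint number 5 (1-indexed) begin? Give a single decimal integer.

Answer: 5

Derivation:
  byte[0]=0x3F cont=0 payload=0x3F=63: acc |= 63<<0 -> acc=63 shift=7 [end]
Varint 1: bytes[0:1] = 3F -> value 63 (1 byte(s))
  byte[1]=0xC3 cont=1 payload=0x43=67: acc |= 67<<0 -> acc=67 shift=7
  byte[2]=0x47 cont=0 payload=0x47=71: acc |= 71<<7 -> acc=9155 shift=14 [end]
Varint 2: bytes[1:3] = C3 47 -> value 9155 (2 byte(s))
  byte[3]=0x12 cont=0 payload=0x12=18: acc |= 18<<0 -> acc=18 shift=7 [end]
Varint 3: bytes[3:4] = 12 -> value 18 (1 byte(s))
  byte[4]=0x0F cont=0 payload=0x0F=15: acc |= 15<<0 -> acc=15 shift=7 [end]
Varint 4: bytes[4:5] = 0F -> value 15 (1 byte(s))
  byte[5]=0x1E cont=0 payload=0x1E=30: acc |= 30<<0 -> acc=30 shift=7 [end]
Varint 5: bytes[5:6] = 1E -> value 30 (1 byte(s))
  byte[6]=0x41 cont=0 payload=0x41=65: acc |= 65<<0 -> acc=65 shift=7 [end]
Varint 6: bytes[6:7] = 41 -> value 65 (1 byte(s))
  byte[7]=0xF9 cont=1 payload=0x79=121: acc |= 121<<0 -> acc=121 shift=7
  byte[8]=0x6E cont=0 payload=0x6E=110: acc |= 110<<7 -> acc=14201 shift=14 [end]
Varint 7: bytes[7:9] = F9 6E -> value 14201 (2 byte(s))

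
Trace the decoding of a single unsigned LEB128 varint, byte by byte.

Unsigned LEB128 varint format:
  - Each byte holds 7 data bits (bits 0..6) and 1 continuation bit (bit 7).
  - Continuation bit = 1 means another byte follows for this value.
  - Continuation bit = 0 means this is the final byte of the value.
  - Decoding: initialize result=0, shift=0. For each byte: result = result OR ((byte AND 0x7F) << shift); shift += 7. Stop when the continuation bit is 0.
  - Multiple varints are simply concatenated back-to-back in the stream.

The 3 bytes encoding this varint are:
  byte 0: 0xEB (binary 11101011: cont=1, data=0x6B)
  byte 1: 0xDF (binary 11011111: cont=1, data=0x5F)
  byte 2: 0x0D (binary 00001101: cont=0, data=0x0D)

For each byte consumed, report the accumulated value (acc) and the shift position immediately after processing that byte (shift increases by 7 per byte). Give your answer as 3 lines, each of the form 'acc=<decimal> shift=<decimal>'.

byte 0=0xEB: payload=0x6B=107, contrib = 107<<0 = 107; acc -> 107, shift -> 7
byte 1=0xDF: payload=0x5F=95, contrib = 95<<7 = 12160; acc -> 12267, shift -> 14
byte 2=0x0D: payload=0x0D=13, contrib = 13<<14 = 212992; acc -> 225259, shift -> 21

Answer: acc=107 shift=7
acc=12267 shift=14
acc=225259 shift=21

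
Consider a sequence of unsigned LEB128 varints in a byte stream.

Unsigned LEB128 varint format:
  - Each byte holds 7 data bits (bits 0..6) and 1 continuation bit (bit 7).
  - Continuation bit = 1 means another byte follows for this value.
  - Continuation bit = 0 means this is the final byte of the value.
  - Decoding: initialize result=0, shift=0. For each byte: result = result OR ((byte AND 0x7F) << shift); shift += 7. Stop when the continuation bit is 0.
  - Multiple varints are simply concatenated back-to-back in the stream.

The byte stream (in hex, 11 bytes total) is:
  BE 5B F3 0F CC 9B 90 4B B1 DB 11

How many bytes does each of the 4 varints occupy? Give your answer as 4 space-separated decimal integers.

  byte[0]=0xBE cont=1 payload=0x3E=62: acc |= 62<<0 -> acc=62 shift=7
  byte[1]=0x5B cont=0 payload=0x5B=91: acc |= 91<<7 -> acc=11710 shift=14 [end]
Varint 1: bytes[0:2] = BE 5B -> value 11710 (2 byte(s))
  byte[2]=0xF3 cont=1 payload=0x73=115: acc |= 115<<0 -> acc=115 shift=7
  byte[3]=0x0F cont=0 payload=0x0F=15: acc |= 15<<7 -> acc=2035 shift=14 [end]
Varint 2: bytes[2:4] = F3 0F -> value 2035 (2 byte(s))
  byte[4]=0xCC cont=1 payload=0x4C=76: acc |= 76<<0 -> acc=76 shift=7
  byte[5]=0x9B cont=1 payload=0x1B=27: acc |= 27<<7 -> acc=3532 shift=14
  byte[6]=0x90 cont=1 payload=0x10=16: acc |= 16<<14 -> acc=265676 shift=21
  byte[7]=0x4B cont=0 payload=0x4B=75: acc |= 75<<21 -> acc=157552076 shift=28 [end]
Varint 3: bytes[4:8] = CC 9B 90 4B -> value 157552076 (4 byte(s))
  byte[8]=0xB1 cont=1 payload=0x31=49: acc |= 49<<0 -> acc=49 shift=7
  byte[9]=0xDB cont=1 payload=0x5B=91: acc |= 91<<7 -> acc=11697 shift=14
  byte[10]=0x11 cont=0 payload=0x11=17: acc |= 17<<14 -> acc=290225 shift=21 [end]
Varint 4: bytes[8:11] = B1 DB 11 -> value 290225 (3 byte(s))

Answer: 2 2 4 3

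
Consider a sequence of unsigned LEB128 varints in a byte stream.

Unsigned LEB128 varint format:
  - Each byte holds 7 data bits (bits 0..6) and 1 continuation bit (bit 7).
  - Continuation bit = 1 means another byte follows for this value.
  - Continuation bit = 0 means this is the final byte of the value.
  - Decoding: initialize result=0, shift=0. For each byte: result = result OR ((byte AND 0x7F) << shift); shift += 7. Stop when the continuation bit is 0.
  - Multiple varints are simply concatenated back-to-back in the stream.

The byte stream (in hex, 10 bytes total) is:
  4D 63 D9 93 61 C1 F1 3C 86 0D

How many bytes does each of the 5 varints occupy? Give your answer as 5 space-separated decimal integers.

  byte[0]=0x4D cont=0 payload=0x4D=77: acc |= 77<<0 -> acc=77 shift=7 [end]
Varint 1: bytes[0:1] = 4D -> value 77 (1 byte(s))
  byte[1]=0x63 cont=0 payload=0x63=99: acc |= 99<<0 -> acc=99 shift=7 [end]
Varint 2: bytes[1:2] = 63 -> value 99 (1 byte(s))
  byte[2]=0xD9 cont=1 payload=0x59=89: acc |= 89<<0 -> acc=89 shift=7
  byte[3]=0x93 cont=1 payload=0x13=19: acc |= 19<<7 -> acc=2521 shift=14
  byte[4]=0x61 cont=0 payload=0x61=97: acc |= 97<<14 -> acc=1591769 shift=21 [end]
Varint 3: bytes[2:5] = D9 93 61 -> value 1591769 (3 byte(s))
  byte[5]=0xC1 cont=1 payload=0x41=65: acc |= 65<<0 -> acc=65 shift=7
  byte[6]=0xF1 cont=1 payload=0x71=113: acc |= 113<<7 -> acc=14529 shift=14
  byte[7]=0x3C cont=0 payload=0x3C=60: acc |= 60<<14 -> acc=997569 shift=21 [end]
Varint 4: bytes[5:8] = C1 F1 3C -> value 997569 (3 byte(s))
  byte[8]=0x86 cont=1 payload=0x06=6: acc |= 6<<0 -> acc=6 shift=7
  byte[9]=0x0D cont=0 payload=0x0D=13: acc |= 13<<7 -> acc=1670 shift=14 [end]
Varint 5: bytes[8:10] = 86 0D -> value 1670 (2 byte(s))

Answer: 1 1 3 3 2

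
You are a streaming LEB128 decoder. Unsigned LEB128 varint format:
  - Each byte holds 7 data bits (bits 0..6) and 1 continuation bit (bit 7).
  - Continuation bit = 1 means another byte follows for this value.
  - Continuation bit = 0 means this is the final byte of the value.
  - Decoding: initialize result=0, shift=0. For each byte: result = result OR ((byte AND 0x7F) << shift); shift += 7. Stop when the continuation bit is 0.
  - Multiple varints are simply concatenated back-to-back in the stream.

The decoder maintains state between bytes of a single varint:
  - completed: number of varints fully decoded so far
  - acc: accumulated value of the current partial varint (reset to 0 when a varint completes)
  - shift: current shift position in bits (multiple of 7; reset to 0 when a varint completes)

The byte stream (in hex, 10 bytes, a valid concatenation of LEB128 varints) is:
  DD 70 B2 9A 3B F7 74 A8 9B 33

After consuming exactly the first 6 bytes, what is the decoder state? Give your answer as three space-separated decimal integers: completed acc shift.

byte[0]=0xDD cont=1 payload=0x5D: acc |= 93<<0 -> completed=0 acc=93 shift=7
byte[1]=0x70 cont=0 payload=0x70: varint #1 complete (value=14429); reset -> completed=1 acc=0 shift=0
byte[2]=0xB2 cont=1 payload=0x32: acc |= 50<<0 -> completed=1 acc=50 shift=7
byte[3]=0x9A cont=1 payload=0x1A: acc |= 26<<7 -> completed=1 acc=3378 shift=14
byte[4]=0x3B cont=0 payload=0x3B: varint #2 complete (value=970034); reset -> completed=2 acc=0 shift=0
byte[5]=0xF7 cont=1 payload=0x77: acc |= 119<<0 -> completed=2 acc=119 shift=7

Answer: 2 119 7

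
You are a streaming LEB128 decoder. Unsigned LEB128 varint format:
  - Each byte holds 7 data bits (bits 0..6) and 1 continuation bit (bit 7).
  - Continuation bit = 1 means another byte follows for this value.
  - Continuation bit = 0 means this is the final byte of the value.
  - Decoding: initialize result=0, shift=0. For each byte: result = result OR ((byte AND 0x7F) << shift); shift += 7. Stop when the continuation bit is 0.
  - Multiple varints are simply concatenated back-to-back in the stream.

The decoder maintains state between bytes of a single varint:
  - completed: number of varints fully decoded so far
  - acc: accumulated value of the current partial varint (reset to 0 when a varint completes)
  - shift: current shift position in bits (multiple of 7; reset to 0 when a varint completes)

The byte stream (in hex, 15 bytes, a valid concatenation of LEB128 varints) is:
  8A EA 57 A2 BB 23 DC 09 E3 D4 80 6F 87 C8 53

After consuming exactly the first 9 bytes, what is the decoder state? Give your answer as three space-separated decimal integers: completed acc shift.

byte[0]=0x8A cont=1 payload=0x0A: acc |= 10<<0 -> completed=0 acc=10 shift=7
byte[1]=0xEA cont=1 payload=0x6A: acc |= 106<<7 -> completed=0 acc=13578 shift=14
byte[2]=0x57 cont=0 payload=0x57: varint #1 complete (value=1438986); reset -> completed=1 acc=0 shift=0
byte[3]=0xA2 cont=1 payload=0x22: acc |= 34<<0 -> completed=1 acc=34 shift=7
byte[4]=0xBB cont=1 payload=0x3B: acc |= 59<<7 -> completed=1 acc=7586 shift=14
byte[5]=0x23 cont=0 payload=0x23: varint #2 complete (value=581026); reset -> completed=2 acc=0 shift=0
byte[6]=0xDC cont=1 payload=0x5C: acc |= 92<<0 -> completed=2 acc=92 shift=7
byte[7]=0x09 cont=0 payload=0x09: varint #3 complete (value=1244); reset -> completed=3 acc=0 shift=0
byte[8]=0xE3 cont=1 payload=0x63: acc |= 99<<0 -> completed=3 acc=99 shift=7

Answer: 3 99 7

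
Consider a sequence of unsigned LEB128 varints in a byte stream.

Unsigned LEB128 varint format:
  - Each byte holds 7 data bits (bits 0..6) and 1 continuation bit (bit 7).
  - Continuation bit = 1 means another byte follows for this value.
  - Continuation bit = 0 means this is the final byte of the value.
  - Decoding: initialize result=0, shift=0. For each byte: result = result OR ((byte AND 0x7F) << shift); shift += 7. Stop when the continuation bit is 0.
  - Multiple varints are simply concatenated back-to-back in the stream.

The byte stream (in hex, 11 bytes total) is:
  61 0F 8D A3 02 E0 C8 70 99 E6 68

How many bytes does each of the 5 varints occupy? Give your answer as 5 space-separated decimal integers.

  byte[0]=0x61 cont=0 payload=0x61=97: acc |= 97<<0 -> acc=97 shift=7 [end]
Varint 1: bytes[0:1] = 61 -> value 97 (1 byte(s))
  byte[1]=0x0F cont=0 payload=0x0F=15: acc |= 15<<0 -> acc=15 shift=7 [end]
Varint 2: bytes[1:2] = 0F -> value 15 (1 byte(s))
  byte[2]=0x8D cont=1 payload=0x0D=13: acc |= 13<<0 -> acc=13 shift=7
  byte[3]=0xA3 cont=1 payload=0x23=35: acc |= 35<<7 -> acc=4493 shift=14
  byte[4]=0x02 cont=0 payload=0x02=2: acc |= 2<<14 -> acc=37261 shift=21 [end]
Varint 3: bytes[2:5] = 8D A3 02 -> value 37261 (3 byte(s))
  byte[5]=0xE0 cont=1 payload=0x60=96: acc |= 96<<0 -> acc=96 shift=7
  byte[6]=0xC8 cont=1 payload=0x48=72: acc |= 72<<7 -> acc=9312 shift=14
  byte[7]=0x70 cont=0 payload=0x70=112: acc |= 112<<14 -> acc=1844320 shift=21 [end]
Varint 4: bytes[5:8] = E0 C8 70 -> value 1844320 (3 byte(s))
  byte[8]=0x99 cont=1 payload=0x19=25: acc |= 25<<0 -> acc=25 shift=7
  byte[9]=0xE6 cont=1 payload=0x66=102: acc |= 102<<7 -> acc=13081 shift=14
  byte[10]=0x68 cont=0 payload=0x68=104: acc |= 104<<14 -> acc=1717017 shift=21 [end]
Varint 5: bytes[8:11] = 99 E6 68 -> value 1717017 (3 byte(s))

Answer: 1 1 3 3 3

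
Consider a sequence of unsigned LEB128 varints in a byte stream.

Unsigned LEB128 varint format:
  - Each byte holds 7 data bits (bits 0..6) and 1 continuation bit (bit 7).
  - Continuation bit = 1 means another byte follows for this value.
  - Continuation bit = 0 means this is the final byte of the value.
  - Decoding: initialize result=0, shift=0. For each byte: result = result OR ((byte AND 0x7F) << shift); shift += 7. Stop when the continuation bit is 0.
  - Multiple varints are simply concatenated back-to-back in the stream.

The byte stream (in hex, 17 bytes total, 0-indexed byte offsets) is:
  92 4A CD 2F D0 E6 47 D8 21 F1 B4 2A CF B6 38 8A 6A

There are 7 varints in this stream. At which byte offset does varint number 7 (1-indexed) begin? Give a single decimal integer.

  byte[0]=0x92 cont=1 payload=0x12=18: acc |= 18<<0 -> acc=18 shift=7
  byte[1]=0x4A cont=0 payload=0x4A=74: acc |= 74<<7 -> acc=9490 shift=14 [end]
Varint 1: bytes[0:2] = 92 4A -> value 9490 (2 byte(s))
  byte[2]=0xCD cont=1 payload=0x4D=77: acc |= 77<<0 -> acc=77 shift=7
  byte[3]=0x2F cont=0 payload=0x2F=47: acc |= 47<<7 -> acc=6093 shift=14 [end]
Varint 2: bytes[2:4] = CD 2F -> value 6093 (2 byte(s))
  byte[4]=0xD0 cont=1 payload=0x50=80: acc |= 80<<0 -> acc=80 shift=7
  byte[5]=0xE6 cont=1 payload=0x66=102: acc |= 102<<7 -> acc=13136 shift=14
  byte[6]=0x47 cont=0 payload=0x47=71: acc |= 71<<14 -> acc=1176400 shift=21 [end]
Varint 3: bytes[4:7] = D0 E6 47 -> value 1176400 (3 byte(s))
  byte[7]=0xD8 cont=1 payload=0x58=88: acc |= 88<<0 -> acc=88 shift=7
  byte[8]=0x21 cont=0 payload=0x21=33: acc |= 33<<7 -> acc=4312 shift=14 [end]
Varint 4: bytes[7:9] = D8 21 -> value 4312 (2 byte(s))
  byte[9]=0xF1 cont=1 payload=0x71=113: acc |= 113<<0 -> acc=113 shift=7
  byte[10]=0xB4 cont=1 payload=0x34=52: acc |= 52<<7 -> acc=6769 shift=14
  byte[11]=0x2A cont=0 payload=0x2A=42: acc |= 42<<14 -> acc=694897 shift=21 [end]
Varint 5: bytes[9:12] = F1 B4 2A -> value 694897 (3 byte(s))
  byte[12]=0xCF cont=1 payload=0x4F=79: acc |= 79<<0 -> acc=79 shift=7
  byte[13]=0xB6 cont=1 payload=0x36=54: acc |= 54<<7 -> acc=6991 shift=14
  byte[14]=0x38 cont=0 payload=0x38=56: acc |= 56<<14 -> acc=924495 shift=21 [end]
Varint 6: bytes[12:15] = CF B6 38 -> value 924495 (3 byte(s))
  byte[15]=0x8A cont=1 payload=0x0A=10: acc |= 10<<0 -> acc=10 shift=7
  byte[16]=0x6A cont=0 payload=0x6A=106: acc |= 106<<7 -> acc=13578 shift=14 [end]
Varint 7: bytes[15:17] = 8A 6A -> value 13578 (2 byte(s))

Answer: 15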